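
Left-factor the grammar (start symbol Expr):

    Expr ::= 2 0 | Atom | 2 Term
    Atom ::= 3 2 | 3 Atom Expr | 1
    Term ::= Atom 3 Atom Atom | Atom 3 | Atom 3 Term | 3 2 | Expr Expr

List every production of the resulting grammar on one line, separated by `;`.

Expr has alternatives sharing prefix '2': factor to Expr → 2 Expr1 with Expr1 → 0 | Term.
Atom has alternatives sharing prefix '3': factor to Atom → 3 Atom1 with Atom1 → 2 | Atom Expr.
Term has alternatives sharing prefix 'Atom 3': factor to Term → Atom 3 Term1 with Term1 → Atom Atom | ε | Term.

Expr ::= Atom | 2 Expr1; Atom ::= 1 | 3 Atom1; Term ::= 3 2 | Expr Expr | Atom 3 Term1; Expr1 ::= 0 | Term; Atom1 ::= 2 | Atom Expr; Term1 ::= Atom Atom | ε | Term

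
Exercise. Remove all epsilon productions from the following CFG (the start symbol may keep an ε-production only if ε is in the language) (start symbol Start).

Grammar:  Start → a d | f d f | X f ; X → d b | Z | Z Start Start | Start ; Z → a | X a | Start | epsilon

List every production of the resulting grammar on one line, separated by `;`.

Start → a d | f d f | X f | f; X → d b | Z | Z Start Start | Start Start | Start; Z → a | X a | Start

Nullable nonterminals: {X, Z}.
ε ∉ L(G), so no ε-production is kept.
Add the nullable-subset variants: Start → X f gives X f | f. X → Z Start Start gives Z Start Start | Start Start.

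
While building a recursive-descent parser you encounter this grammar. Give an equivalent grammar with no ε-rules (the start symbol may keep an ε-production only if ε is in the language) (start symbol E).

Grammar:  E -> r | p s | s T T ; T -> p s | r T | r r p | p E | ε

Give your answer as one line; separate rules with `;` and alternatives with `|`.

E -> r | p s | s T T | s T | s; T -> p s | r T | r | r r p | p E

Nullable set = {T}.
ε ∉ L(G), so no ε-production is kept.
For each production, add variants omitting each subset of nullable occurrences: E → s T T gives s T T | s T | s. T → r T gives r T | r.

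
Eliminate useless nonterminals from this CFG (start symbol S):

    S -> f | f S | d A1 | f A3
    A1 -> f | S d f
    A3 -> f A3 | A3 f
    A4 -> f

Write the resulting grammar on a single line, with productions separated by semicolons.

S -> f | f S | d A1; A1 -> f | S d f

Generating nonterminals: {A1, A4, S}.
Reachable from S after that: {A1, S}.
Removed useless symbols: {A3, A4} and every production mentioning them.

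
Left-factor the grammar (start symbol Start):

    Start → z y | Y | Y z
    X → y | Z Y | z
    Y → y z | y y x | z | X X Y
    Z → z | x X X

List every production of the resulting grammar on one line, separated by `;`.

Start has alternatives sharing prefix 'Y': factor to Start → Y Start1 with Start1 → ε | z.
Y has alternatives sharing prefix 'y': factor to Y → y Y1 with Y1 → z | y x.

Start → z y | Y Start1; X → y | Z Y | z; Y → z | X X Y | y Y1; Z → z | x X X; Start1 → eps | z; Y1 → z | y x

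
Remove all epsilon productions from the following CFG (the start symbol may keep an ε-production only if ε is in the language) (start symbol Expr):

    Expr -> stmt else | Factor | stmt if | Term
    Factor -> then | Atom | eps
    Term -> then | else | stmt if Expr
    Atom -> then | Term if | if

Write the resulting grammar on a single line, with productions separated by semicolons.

Nullable set = {Expr, Factor}.
ε ∈ L(G) since Expr is nullable, so keep Expr → ε.
Expand every rule over subsets of its nullable positions: Term → stmt if Expr gives stmt if Expr | stmt if.

Expr -> stmt else | Factor | stmt if | Term | eps; Factor -> then | Atom; Term -> then | else | stmt if Expr | stmt if; Atom -> then | Term if | if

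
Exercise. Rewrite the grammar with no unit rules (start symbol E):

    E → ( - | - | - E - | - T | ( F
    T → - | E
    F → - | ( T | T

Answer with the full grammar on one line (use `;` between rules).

E → ( - | - | - E - | - T | ( F; T → ( - | - | - E - | - T | ( F; F → ( - | - | - E - | - T | ( F | ( T

Unit pairs: F ⇒* {E, T}; T ⇒* {E}.
Replace each nonterminal's rules with the union of the non-unit rules of every nonterminal it unit-derives.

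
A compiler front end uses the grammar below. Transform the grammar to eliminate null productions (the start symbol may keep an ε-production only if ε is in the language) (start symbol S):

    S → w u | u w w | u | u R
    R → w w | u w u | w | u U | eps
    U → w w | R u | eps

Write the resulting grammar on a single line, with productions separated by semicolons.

S → w u | u w w | u | u R; R → w w | u w u | w | u U | u; U → w w | R u | u

Nullable set = {R, U}.
ε ∉ L(G), so no ε-production is kept.
For each production, add variants omitting each subset of nullable occurrences: R → u U gives u U | u. U → R u gives R u | u.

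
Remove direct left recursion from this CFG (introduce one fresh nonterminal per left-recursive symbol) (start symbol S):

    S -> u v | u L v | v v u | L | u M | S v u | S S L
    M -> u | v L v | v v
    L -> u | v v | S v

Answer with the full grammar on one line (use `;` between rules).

S -> u v S' | u L v S' | v v u S' | L S' | u M S'; M -> u | v L v | v v; L -> u | v v | S v; S' -> v u S' | S L S' | ε

Left recursion appears on S.
For S: α = {v u, S L}, β = {u v, u L v, v v u, L, u M}. Rewrite as S → β S' and S' → α S' | ε.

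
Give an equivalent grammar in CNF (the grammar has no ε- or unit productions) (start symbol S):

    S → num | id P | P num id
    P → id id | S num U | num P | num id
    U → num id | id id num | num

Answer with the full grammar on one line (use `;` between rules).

S → num | X1 P | P Y1; P → X1 X1 | S Y2 | X2 P | X2 X1; U → X2 X1 | X1 Y3 | num; X1 → id; X2 → num; Y1 → X2 X1; Y2 → X2 U; Y3 → X1 X2

Introduce a nonterminal for each terminal appearing in a rule of length ≥ 2: X1 → id, X2 → num.
Binarize each right-hand side of length ≥ 3 by chaining fresh nonterminals (Y1, Y2, …): affected rules were S → P X2 X1; P → S X2 U; U → X1 X1 X2.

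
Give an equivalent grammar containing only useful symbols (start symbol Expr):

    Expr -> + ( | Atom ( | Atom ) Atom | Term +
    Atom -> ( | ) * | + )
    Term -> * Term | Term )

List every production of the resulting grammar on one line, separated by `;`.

Generating nonterminals: {Atom, Expr}.
Reachable from Expr after that: {Atom, Expr}.
Removed useless symbols: {Term} and every production mentioning them.

Expr -> + ( | Atom ( | Atom ) Atom; Atom -> ( | ) * | + )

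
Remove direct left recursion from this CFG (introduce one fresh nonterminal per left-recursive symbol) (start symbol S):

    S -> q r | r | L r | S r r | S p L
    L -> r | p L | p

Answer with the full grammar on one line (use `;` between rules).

Directly left-recursive nonterminal: S.
For S: α = {r r, p L}, β = {q r, r, L r}. Rewrite as S → β S' and S' → α S' | ε.

S -> q r S' | r S' | L r S'; L -> r | p L | p; S' -> r r S' | p L S' | ε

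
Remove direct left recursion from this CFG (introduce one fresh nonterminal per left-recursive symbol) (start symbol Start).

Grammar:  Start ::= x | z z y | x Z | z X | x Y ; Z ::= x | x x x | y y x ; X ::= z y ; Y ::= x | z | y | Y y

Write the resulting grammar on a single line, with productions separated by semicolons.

Start ::= x | z z y | x Z | z X | x Y; Z ::= x | x x x | y y x; X ::= z y; Y ::= x Y1 | z Y1 | y Y1; Y1 ::= y Y1 | eps

Left recursion appears on Y.
For Y: α = {y}, β = {x, z, y}. Rewrite as Y → β Y1 and Y1 → α Y1 | ε.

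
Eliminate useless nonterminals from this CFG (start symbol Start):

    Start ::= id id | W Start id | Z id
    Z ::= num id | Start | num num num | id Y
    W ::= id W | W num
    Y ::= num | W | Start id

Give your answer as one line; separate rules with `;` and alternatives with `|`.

Generating nonterminals: {Start, Y, Z}.
Reachable from Start after that: {Start, Y, Z}.
Removed useless symbols: {W} and every production mentioning them.

Start ::= id id | Z id; Z ::= num id | Start | num num num | id Y; Y ::= num | Start id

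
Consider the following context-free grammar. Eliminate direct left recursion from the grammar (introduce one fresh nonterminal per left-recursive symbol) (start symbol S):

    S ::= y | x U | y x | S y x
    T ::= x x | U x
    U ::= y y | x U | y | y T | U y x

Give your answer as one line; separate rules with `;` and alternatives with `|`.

S ::= y S' | x U S' | y x S'; T ::= x x | U x; U ::= y y U' | x U U' | y U' | y T U'; S' ::= y x S' | ε; U' ::= y x U' | ε

S, U are directly left-recursive.
For S: α = {y x}, β = {y, x U, y x}. Rewrite as S → β S' and S' → α S' | ε.
For U: α = {y x}, β = {y y, x U, y, y T}. Rewrite as U → β U' and U' → α U' | ε.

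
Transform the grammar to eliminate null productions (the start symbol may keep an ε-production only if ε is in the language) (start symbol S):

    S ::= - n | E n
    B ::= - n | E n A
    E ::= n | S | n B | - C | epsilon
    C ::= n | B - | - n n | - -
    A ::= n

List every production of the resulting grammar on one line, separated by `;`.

S ::= - n | E n | n; B ::= - n | E n A | n A; E ::= n | S | n B | - C; C ::= n | B - | - n n | - -; A ::= n

Nullable set = {E}.
ε ∉ L(G), so no ε-production is kept.
Expand every rule over subsets of its nullable positions: S → E n gives E n | n. B → E n A gives E n A | n A.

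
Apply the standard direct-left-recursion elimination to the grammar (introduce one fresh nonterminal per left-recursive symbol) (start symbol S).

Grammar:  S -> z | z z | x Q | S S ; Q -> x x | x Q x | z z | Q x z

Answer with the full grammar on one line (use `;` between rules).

S -> z S' | z z S' | x Q S'; Q -> x x Q' | x Q x Q' | z z Q'; S' -> S S' | ε; Q' -> x z Q' | ε

Directly left-recursive nonterminals: S, Q.
For S: α = {S}, β = {z, z z, x Q}. Rewrite as S → β S' and S' → α S' | ε.
For Q: α = {x z}, β = {x x, x Q x, z z}. Rewrite as Q → β Q' and Q' → α Q' | ε.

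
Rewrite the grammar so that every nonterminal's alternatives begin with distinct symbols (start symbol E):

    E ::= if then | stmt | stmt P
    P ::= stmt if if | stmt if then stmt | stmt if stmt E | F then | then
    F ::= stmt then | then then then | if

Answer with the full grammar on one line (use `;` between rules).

E has alternatives sharing prefix 'stmt': factor to E → stmt E' with E' → ε | P.
P has alternatives sharing prefix 'stmt if': factor to P → stmt if P' with P' → if | then stmt | stmt E.

E ::= if then | stmt E'; P ::= F then | then | stmt if P'; F ::= stmt then | then then then | if; E' ::= eps | P; P' ::= if | then stmt | stmt E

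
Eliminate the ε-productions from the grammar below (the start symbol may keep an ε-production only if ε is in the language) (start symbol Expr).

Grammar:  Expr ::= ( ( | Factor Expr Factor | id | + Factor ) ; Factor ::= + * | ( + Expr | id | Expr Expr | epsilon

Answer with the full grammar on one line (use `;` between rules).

Expr ::= ( ( | Factor Expr Factor | Factor Expr | Expr Factor | id | + Factor ) | + ); Factor ::= + * | ( + Expr | id | Expr Expr

Nullable set = {Factor}.
ε ∉ L(G), so no ε-production is kept.
For each production, add variants omitting each subset of nullable occurrences: Expr → Factor Expr Factor gives Factor Expr Factor | Factor Expr | Expr Factor. Expr → + Factor ) gives + Factor ) | + ).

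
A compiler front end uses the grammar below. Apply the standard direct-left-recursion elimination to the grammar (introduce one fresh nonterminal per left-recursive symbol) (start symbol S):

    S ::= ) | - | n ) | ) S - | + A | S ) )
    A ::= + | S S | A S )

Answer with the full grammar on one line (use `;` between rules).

S, A are directly left-recursive.
For S: α = {) )}, β = {), -, n ), ) S -, + A}. Rewrite as S → β S' and S' → α S' | ε.
For A: α = {S )}, β = {+, S S}. Rewrite as A → β A' and A' → α A' | ε.

S ::= ) S' | - S' | n ) S' | ) S - S' | + A S'; A ::= + A' | S S A'; S' ::= ) ) S' | ε; A' ::= S ) A' | ε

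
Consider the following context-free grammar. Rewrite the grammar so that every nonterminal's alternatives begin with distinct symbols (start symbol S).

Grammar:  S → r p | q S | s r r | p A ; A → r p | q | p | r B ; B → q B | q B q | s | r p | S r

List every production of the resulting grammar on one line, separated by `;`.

A has alternatives sharing prefix 'r': factor to A → r A' with A' → p | B.
B has alternatives sharing prefix 'q B': factor to B → q B B' with B' → ε | q.

S → r p | q S | s r r | p A; A → q | p | r A'; B → s | r p | S r | q B B'; A' → p | B; B' → epsilon | q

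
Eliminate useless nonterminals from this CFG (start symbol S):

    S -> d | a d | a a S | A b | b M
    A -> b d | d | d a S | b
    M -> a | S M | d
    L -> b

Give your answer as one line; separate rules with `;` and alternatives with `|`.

S -> d | a d | a a S | A b | b M; A -> b d | d | d a S | b; M -> a | S M | d

Generating nonterminals: {A, L, M, S}.
Reachable from S after that: {A, M, S}.
Removed useless symbols: {L} and every production mentioning them.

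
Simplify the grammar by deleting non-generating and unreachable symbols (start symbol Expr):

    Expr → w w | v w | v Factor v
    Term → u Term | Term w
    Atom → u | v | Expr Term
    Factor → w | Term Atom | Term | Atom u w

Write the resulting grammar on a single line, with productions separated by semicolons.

Generating nonterminals: {Atom, Expr, Factor}.
Reachable from Expr after that: {Atom, Expr, Factor}.
Removed useless symbols: {Term} and every production mentioning them.

Expr → w w | v w | v Factor v; Atom → u | v; Factor → w | Atom u w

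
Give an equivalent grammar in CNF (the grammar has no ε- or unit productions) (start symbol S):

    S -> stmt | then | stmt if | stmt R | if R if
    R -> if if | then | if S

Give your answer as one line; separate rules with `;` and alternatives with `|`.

S -> stmt | then | X1 X2 | X1 R | X2 Y1; R -> X2 X2 | then | X2 S; X1 -> stmt; X2 -> if; Y1 -> R X2

Introduce a nonterminal for each terminal appearing in a rule of length ≥ 2: X1 → stmt, X2 → if.
Binarize each right-hand side of length ≥ 3 by chaining fresh nonterminals (Y1, Y2, …): affected rules were S → X2 R X2.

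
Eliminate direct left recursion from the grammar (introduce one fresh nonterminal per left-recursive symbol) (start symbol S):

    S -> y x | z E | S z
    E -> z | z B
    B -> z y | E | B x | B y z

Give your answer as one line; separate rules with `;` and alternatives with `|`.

Directly left-recursive nonterminals: S, B.
For S: α = {z}, β = {y x, z E}. Rewrite as S → β S' and S' → α S' | ε.
For B: α = {x, y z}, β = {z y, E}. Rewrite as B → β B' and B' → α B' | ε.

S -> y x S' | z E S'; E -> z | z B; B -> z y B' | E B'; S' -> z S' | ε; B' -> x B' | y z B' | ε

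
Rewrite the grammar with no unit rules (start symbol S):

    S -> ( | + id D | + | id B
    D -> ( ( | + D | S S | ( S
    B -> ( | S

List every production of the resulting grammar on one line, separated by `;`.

Unit pairs: B ⇒* {S}.
For every A with A ⇒* B via unit rules, add B's non-unit alternatives to A; then delete every rule of the form X → Y.

S -> ( | + id D | + | id B; D -> ( ( | + D | S S | ( S; B -> ( | + id D | + | id B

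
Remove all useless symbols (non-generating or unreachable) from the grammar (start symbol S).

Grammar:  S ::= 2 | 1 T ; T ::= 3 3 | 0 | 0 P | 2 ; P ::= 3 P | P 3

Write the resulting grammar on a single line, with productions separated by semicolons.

S ::= 2 | 1 T; T ::= 3 3 | 0 | 2

Generating nonterminals: {S, T}.
Reachable from S after that: {S, T}.
Removed useless symbols: {P} and every production mentioning them.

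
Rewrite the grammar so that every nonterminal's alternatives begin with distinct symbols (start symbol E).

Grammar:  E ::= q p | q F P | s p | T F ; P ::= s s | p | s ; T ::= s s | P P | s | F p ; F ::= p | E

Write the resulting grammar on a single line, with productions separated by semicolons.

E ::= s p | T F | q E'; P ::= p | s P'; T ::= P P | F p | s T'; F ::= p | E; E' ::= p | F P; P' ::= s | ε; T' ::= s | ε

E has alternatives sharing prefix 'q': factor to E → q E' with E' → p | F P.
P has alternatives sharing prefix 's': factor to P → s P' with P' → s | ε.
T has alternatives sharing prefix 's': factor to T → s T' with T' → s | ε.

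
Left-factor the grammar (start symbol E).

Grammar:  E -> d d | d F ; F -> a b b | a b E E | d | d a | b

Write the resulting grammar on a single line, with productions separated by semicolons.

E -> d E'; F -> b | a b F' | d F''; E' -> d | F; F' -> b | E E; F'' -> ε | a

E has alternatives sharing prefix 'd': factor to E → d E' with E' → d | F.
F has alternatives sharing prefix 'a b': factor to F → a b F' with F' → b | E E.
F has alternatives sharing prefix 'd': factor to F → d F'' with F'' → ε | a.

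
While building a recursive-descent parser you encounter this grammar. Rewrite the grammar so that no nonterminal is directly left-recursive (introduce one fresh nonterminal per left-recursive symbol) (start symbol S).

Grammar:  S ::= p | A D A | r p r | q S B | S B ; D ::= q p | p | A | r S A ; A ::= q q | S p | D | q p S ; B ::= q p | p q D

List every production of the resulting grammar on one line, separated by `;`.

S ::= p S' | A D A S' | r p r S' | q S B S'; D ::= q p | p | A | r S A; A ::= q q | S p | D | q p S; B ::= q p | p q D; S' ::= B S' | ε

Directly left-recursive nonterminal: S.
For S: α = {B}, β = {p, A D A, r p r, q S B}. Rewrite as S → β S' and S' → α S' | ε.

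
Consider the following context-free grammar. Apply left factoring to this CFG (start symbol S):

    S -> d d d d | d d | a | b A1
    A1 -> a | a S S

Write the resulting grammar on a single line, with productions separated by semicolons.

S -> a | b A1 | d d S'; A1 -> a A1'; S' -> d d | ε; A1' -> ε | S S

S has alternatives sharing prefix 'd d': factor to S → d d S' with S' → d d | ε.
A1 has alternatives sharing prefix 'a': factor to A1 → a A1' with A1' → ε | S S.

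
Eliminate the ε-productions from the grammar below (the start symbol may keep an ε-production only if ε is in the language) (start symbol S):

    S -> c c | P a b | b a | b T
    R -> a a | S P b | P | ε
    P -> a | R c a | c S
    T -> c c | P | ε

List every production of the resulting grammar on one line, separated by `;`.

Nullable nonterminals: {R, T}.
ε ∉ L(G), so no ε-production is kept.
Add the nullable-subset variants: S → b T gives b T | b. P → R c a gives R c a | c a.

S -> c c | P a b | b a | b T | b; R -> a a | S P b | P; P -> a | R c a | c a | c S; T -> c c | P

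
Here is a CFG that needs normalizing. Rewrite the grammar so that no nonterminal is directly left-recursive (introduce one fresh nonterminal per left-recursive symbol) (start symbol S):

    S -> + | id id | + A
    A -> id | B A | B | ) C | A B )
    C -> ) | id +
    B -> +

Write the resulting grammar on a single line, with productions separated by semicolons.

S -> + | id id | + A; A -> id A' | B A A' | B A' | ) C A'; C -> ) | id +; B -> +; A' -> B ) A' | ε

A is directly left-recursive.
For A: α = {B )}, β = {id, B A, B, ) C}. Rewrite as A → β A' and A' → α A' | ε.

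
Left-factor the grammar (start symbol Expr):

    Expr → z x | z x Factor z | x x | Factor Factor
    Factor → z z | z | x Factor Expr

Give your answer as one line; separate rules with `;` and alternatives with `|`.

Expr has alternatives sharing prefix 'z x': factor to Expr → z x Expr1 with Expr1 → ε | Factor z.
Factor has alternatives sharing prefix 'z': factor to Factor → z Factor1 with Factor1 → z | ε.

Expr → x x | Factor Factor | z x Expr1; Factor → x Factor Expr | z Factor1; Expr1 → eps | Factor z; Factor1 → z | eps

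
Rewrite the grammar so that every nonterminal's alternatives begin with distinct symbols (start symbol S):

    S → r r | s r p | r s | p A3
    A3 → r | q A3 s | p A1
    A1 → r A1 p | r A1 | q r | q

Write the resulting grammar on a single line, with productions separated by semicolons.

S has alternatives sharing prefix 'r': factor to S → r S' with S' → r | s.
A1 has alternatives sharing prefix 'r A1': factor to A1 → r A1 A1' with A1' → p | ε.
A1 has alternatives sharing prefix 'q': factor to A1 → q A1'' with A1'' → r | ε.

S → s r p | p A3 | r S'; A3 → r | q A3 s | p A1; A1 → r A1 A1' | q A1''; S' → r | s; A1' → p | ε; A1'' → r | ε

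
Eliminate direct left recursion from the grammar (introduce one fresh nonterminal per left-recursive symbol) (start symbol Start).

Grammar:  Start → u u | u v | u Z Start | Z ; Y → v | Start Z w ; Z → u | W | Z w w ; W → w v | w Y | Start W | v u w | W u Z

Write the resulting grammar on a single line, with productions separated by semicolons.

Start → u u | u v | u Z Start | Z; Y → v | Start Z w; Z → u Z1 | W Z1; W → w v W1 | w Y W1 | Start W W1 | v u w W1; Z1 → w w Z1 | epsilon; W1 → u Z W1 | epsilon

Left recursion appears on Z, W.
For Z: α = {w w}, β = {u, W}. Rewrite as Z → β Z1 and Z1 → α Z1 | ε.
For W: α = {u Z}, β = {w v, w Y, Start W, v u w}. Rewrite as W → β W1 and W1 → α W1 | ε.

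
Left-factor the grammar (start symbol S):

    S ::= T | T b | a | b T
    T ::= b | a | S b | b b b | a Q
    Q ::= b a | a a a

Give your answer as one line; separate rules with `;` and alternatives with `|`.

S ::= a | b T | T S'; T ::= S b | b T' | a T''; Q ::= b a | a a a; S' ::= ε | b; T' ::= ε | b b; T'' ::= ε | Q

S has alternatives sharing prefix 'T': factor to S → T S' with S' → ε | b.
T has alternatives sharing prefix 'b': factor to T → b T' with T' → ε | b b.
T has alternatives sharing prefix 'a': factor to T → a T'' with T'' → ε | Q.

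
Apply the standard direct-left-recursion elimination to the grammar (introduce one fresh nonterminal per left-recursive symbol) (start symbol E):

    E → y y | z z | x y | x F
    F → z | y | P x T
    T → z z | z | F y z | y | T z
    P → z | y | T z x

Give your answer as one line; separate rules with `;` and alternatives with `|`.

Directly left-recursive nonterminal: T.
For T: α = {z}, β = {z z, z, F y z, y}. Rewrite as T → β T' and T' → α T' | ε.

E → y y | z z | x y | x F; F → z | y | P x T; T → z z T' | z T' | F y z T' | y T'; P → z | y | T z x; T' → z T' | ε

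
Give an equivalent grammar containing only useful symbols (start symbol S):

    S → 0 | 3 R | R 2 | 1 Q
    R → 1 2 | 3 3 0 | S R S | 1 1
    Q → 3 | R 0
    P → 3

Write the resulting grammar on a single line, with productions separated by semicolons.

S → 0 | 3 R | R 2 | 1 Q; R → 1 2 | 3 3 0 | S R S | 1 1; Q → 3 | R 0

Generating nonterminals: {P, Q, R, S}.
Reachable from S after that: {Q, R, S}.
Removed useless symbols: {P} and every production mentioning them.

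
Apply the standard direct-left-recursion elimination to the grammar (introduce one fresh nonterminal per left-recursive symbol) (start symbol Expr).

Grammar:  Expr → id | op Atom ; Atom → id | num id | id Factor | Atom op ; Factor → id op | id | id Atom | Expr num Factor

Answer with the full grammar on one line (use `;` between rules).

Expr → id | op Atom; Atom → id Atom1 | num id Atom1 | id Factor Atom1; Factor → id op | id | id Atom | Expr num Factor; Atom1 → op Atom1 | ε

Directly left-recursive nonterminal: Atom.
For Atom: α = {op}, β = {id, num id, id Factor}. Rewrite as Atom → β Atom1 and Atom1 → α Atom1 | ε.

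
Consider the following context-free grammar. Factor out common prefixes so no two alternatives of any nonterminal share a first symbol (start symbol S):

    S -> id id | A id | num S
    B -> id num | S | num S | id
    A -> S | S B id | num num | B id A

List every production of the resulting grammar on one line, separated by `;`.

B has alternatives sharing prefix 'id': factor to B → id B' with B' → num | ε.
A has alternatives sharing prefix 'S': factor to A → S A' with A' → ε | B id.

S -> id id | A id | num S; B -> S | num S | id B'; A -> num num | B id A | S A'; B' -> num | epsilon; A' -> epsilon | B id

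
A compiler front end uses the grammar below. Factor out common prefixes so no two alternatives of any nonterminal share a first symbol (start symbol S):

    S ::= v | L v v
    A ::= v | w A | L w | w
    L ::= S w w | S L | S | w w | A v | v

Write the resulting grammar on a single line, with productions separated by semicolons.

A has alternatives sharing prefix 'w': factor to A → w A' with A' → A | ε.
L has alternatives sharing prefix 'S': factor to L → S L' with L' → w w | L | ε.

S ::= v | L v v; A ::= v | L w | w A'; L ::= w w | A v | v | S L'; A' ::= A | ε; L' ::= w w | L | ε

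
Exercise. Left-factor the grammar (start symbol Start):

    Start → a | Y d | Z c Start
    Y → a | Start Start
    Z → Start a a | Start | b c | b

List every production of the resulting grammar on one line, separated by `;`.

Z has alternatives sharing prefix 'Start': factor to Z → Start Z1 with Z1 → a a | ε.
Z has alternatives sharing prefix 'b': factor to Z → b Z2 with Z2 → c | ε.

Start → a | Y d | Z c Start; Y → a | Start Start; Z → Start Z1 | b Z2; Z1 → a a | ε; Z2 → c | ε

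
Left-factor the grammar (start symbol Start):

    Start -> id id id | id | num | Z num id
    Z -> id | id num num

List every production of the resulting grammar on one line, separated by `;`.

Start -> num | Z num id | id Start1; Z -> id Z1; Start1 -> id id | epsilon; Z1 -> epsilon | num num

Start has alternatives sharing prefix 'id': factor to Start → id Start1 with Start1 → id id | ε.
Z has alternatives sharing prefix 'id': factor to Z → id Z1 with Z1 → ε | num num.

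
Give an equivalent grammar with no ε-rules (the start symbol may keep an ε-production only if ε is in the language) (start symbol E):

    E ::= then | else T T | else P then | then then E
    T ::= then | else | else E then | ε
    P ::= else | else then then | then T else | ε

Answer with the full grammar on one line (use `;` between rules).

Nullable nonterminals: {P, T}.
ε ∉ L(G), so no ε-production is kept.
Expand every rule over subsets of its nullable positions: E → else T T gives else T T | else T | else. E → else P then gives else P then | else then. P → then T else gives then T else | then else.

E ::= then | else T T | else T | else | else P then | else then | then then E; T ::= then | else | else E then; P ::= else | else then then | then T else | then else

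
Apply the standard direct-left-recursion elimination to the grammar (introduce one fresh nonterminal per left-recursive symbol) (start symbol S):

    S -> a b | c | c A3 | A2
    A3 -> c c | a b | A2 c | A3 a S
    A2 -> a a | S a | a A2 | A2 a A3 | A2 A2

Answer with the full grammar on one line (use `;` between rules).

A3, A2 are directly left-recursive.
For A3: α = {a S}, β = {c c, a b, A2 c}. Rewrite as A3 → β A3' and A3' → α A3' | ε.
For A2: α = {a A3, A2}, β = {a a, S a, a A2}. Rewrite as A2 → β A2' and A2' → α A2' | ε.

S -> a b | c | c A3 | A2; A3 -> c c A3' | a b A3' | A2 c A3'; A2 -> a a A2' | S a A2' | a A2 A2'; A3' -> a S A3' | ε; A2' -> a A3 A2' | A2 A2' | ε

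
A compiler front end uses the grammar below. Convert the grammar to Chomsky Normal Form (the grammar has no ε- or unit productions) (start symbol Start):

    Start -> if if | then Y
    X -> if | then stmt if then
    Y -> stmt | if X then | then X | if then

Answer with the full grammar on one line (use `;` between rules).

Start -> X1 X1 | X2 Y; X -> if | X2 Y1; Y -> stmt | X1 Y3 | X2 X | X1 X2; X1 -> if; X2 -> then; X3 -> stmt; Y1 -> X3 Y2; Y2 -> X1 X2; Y3 -> X X2

Introduce a nonterminal for each terminal appearing in a rule of length ≥ 2: X1 → if, X2 → then, X3 → stmt.
Binarize each right-hand side of length ≥ 3 by chaining fresh nonterminals (Y1, Y2, …): affected rules were X → X2 X3 X1 X2; Y → X1 X X2.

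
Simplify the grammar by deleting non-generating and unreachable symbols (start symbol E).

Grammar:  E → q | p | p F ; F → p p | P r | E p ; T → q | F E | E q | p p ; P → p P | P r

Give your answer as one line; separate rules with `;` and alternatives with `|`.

Generating nonterminals: {E, F, T}.
Reachable from E after that: {E, F}.
Removed useless symbols: {P, T} and every production mentioning them.

E → q | p | p F; F → p p | E p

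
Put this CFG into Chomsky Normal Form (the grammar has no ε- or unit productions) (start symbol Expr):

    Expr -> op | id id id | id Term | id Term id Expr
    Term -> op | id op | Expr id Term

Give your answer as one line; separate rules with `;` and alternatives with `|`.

Introduce a nonterminal for each terminal appearing in a rule of length ≥ 2: X1 → id, X2 → op.
Binarize each right-hand side of length ≥ 3 by chaining fresh nonterminals (Y1, Y2, …): affected rules were Expr → X1 X1 X1; Expr → X1 Term X1 Expr; Term → Expr X1 Term.

Expr -> op | X1 Y1 | X1 Term | X1 Y2; Term -> op | X1 X2 | Expr Y4; X1 -> id; X2 -> op; Y1 -> X1 X1; Y2 -> Term Y3; Y3 -> X1 Expr; Y4 -> X1 Term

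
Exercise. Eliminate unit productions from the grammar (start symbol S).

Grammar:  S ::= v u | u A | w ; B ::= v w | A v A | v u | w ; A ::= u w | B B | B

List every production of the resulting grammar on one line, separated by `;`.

Unit pairs: A ⇒* {B}.
Replace each nonterminal's rules with the union of the non-unit rules of every nonterminal it unit-derives.

S ::= v u | u A | w; B ::= v w | A v A | v u | w; A ::= v w | A v A | v u | w | u w | B B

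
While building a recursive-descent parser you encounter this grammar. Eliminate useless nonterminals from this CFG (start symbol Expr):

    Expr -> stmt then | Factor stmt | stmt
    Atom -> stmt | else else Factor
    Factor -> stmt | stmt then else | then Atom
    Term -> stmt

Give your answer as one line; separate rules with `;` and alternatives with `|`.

Expr -> stmt then | Factor stmt | stmt; Atom -> stmt | else else Factor; Factor -> stmt | stmt then else | then Atom

Generating nonterminals: {Atom, Expr, Factor, Term}.
Reachable from Expr after that: {Atom, Expr, Factor}.
Removed useless symbols: {Term} and every production mentioning them.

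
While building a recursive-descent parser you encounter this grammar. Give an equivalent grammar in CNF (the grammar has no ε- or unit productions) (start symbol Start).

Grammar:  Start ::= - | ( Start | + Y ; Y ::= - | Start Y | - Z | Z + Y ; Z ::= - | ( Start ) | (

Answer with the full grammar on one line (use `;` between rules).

Start ::= - | X1 Start | X2 Y; Y ::= - | Start Y | X3 Z | Z Y1; Z ::= - | X1 Y2 | (; X1 ::= (; X2 ::= +; X3 ::= -; X4 ::= ); Y1 ::= X2 Y; Y2 ::= Start X4

Introduce a nonterminal for each terminal appearing in a rule of length ≥ 2: X1 → (, X2 → +, X3 → -, X4 → ).
Binarize each right-hand side of length ≥ 3 by chaining fresh nonterminals (Y1, Y2, …): affected rules were Y → Z X2 Y; Z → X1 Start X4.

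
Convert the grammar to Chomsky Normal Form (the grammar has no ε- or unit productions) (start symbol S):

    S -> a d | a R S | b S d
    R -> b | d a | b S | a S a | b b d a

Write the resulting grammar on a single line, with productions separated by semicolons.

Introduce a nonterminal for each terminal appearing in a rule of length ≥ 2: X1 → a, X2 → d, X3 → b.
Binarize each right-hand side of length ≥ 3 by chaining fresh nonterminals (Y1, Y2, …): affected rules were S → X1 R S; S → X3 S X2; R → X1 S X1; R → X3 X3 X2 X1.

S -> X1 X2 | X1 Y1 | X3 Y2; R -> b | X2 X1 | X3 S | X1 Y3 | X3 Y4; X1 -> a; X2 -> d; X3 -> b; Y1 -> R S; Y2 -> S X2; Y3 -> S X1; Y4 -> X3 Y5; Y5 -> X2 X1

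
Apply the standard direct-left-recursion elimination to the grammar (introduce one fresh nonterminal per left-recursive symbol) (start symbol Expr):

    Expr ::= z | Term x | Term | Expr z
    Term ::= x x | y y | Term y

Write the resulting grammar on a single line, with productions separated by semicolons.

Expr, Term are directly left-recursive.
For Expr: α = {z}, β = {z, Term x, Term}. Rewrite as Expr → β Expr1 and Expr1 → α Expr1 | ε.
For Term: α = {y}, β = {x x, y y}. Rewrite as Term → β Term1 and Term1 → α Term1 | ε.

Expr ::= z Expr1 | Term x Expr1 | Term Expr1; Term ::= x x Term1 | y y Term1; Expr1 ::= z Expr1 | ε; Term1 ::= y Term1 | ε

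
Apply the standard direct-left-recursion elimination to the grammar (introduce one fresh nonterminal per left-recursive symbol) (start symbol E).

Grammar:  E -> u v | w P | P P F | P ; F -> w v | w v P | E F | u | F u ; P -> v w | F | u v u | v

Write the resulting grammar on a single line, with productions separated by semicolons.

E -> u v | w P | P P F | P; F -> w v F' | w v P F' | E F F' | u F'; P -> v w | F | u v u | v; F' -> u F' | epsilon

F is directly left-recursive.
For F: α = {u}, β = {w v, w v P, E F, u}. Rewrite as F → β F' and F' → α F' | ε.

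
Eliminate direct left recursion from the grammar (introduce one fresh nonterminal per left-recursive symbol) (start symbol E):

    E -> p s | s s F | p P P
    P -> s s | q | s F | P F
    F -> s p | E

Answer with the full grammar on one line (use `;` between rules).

P is directly left-recursive.
For P: α = {F}, β = {s s, q, s F}. Rewrite as P → β P' and P' → α P' | ε.

E -> p s | s s F | p P P; P -> s s P' | q P' | s F P'; F -> s p | E; P' -> F P' | epsilon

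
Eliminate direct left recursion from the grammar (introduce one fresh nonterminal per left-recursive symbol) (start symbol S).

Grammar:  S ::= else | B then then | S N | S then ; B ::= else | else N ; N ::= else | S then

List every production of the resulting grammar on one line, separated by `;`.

S ::= else S' | B then then S'; B ::= else | else N; N ::= else | S then; S' ::= N S' | then S' | ε

Left recursion appears on S.
For S: α = {N, then}, β = {else, B then then}. Rewrite as S → β S' and S' → α S' | ε.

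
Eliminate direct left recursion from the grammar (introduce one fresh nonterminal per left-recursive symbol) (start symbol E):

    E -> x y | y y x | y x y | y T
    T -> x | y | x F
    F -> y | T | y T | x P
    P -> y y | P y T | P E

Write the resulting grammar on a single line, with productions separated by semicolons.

Directly left-recursive nonterminal: P.
For P: α = {y T, E}, β = {y y}. Rewrite as P → β P' and P' → α P' | ε.

E -> x y | y y x | y x y | y T; T -> x | y | x F; F -> y | T | y T | x P; P -> y y P'; P' -> y T P' | E P' | ε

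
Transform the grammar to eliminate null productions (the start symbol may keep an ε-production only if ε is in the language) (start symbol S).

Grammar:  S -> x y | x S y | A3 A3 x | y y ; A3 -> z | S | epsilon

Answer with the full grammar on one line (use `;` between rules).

Nullable set = {A3}.
ε ∉ L(G), so no ε-production is kept.
Expand every rule over subsets of its nullable positions: S → A3 A3 x gives A3 A3 x | A3 x | x.

S -> x y | x S y | A3 A3 x | A3 x | x | y y; A3 -> z | S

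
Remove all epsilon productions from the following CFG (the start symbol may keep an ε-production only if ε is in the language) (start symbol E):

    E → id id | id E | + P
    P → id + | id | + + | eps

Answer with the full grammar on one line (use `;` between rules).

E → id id | id E | + P | +; P → id + | id | + +

The nullable symbols are {P}.
ε ∉ L(G), so no ε-production is kept.
Expand every rule over subsets of its nullable positions: E → + P gives + P | +.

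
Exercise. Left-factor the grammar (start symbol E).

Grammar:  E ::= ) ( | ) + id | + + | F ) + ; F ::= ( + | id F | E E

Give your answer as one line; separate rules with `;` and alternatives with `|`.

E ::= + + | F ) + | ) E'; F ::= ( + | id F | E E; E' ::= ( | + id

E has alternatives sharing prefix ')': factor to E → ) E' with E' → ( | + id.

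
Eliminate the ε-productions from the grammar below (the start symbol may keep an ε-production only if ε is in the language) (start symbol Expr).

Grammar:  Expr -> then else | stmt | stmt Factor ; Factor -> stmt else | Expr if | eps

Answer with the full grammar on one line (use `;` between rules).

Expr -> then else | stmt | stmt Factor; Factor -> stmt else | Expr if

Nullable set = {Factor}.
ε ∉ L(G), so no ε-production is kept.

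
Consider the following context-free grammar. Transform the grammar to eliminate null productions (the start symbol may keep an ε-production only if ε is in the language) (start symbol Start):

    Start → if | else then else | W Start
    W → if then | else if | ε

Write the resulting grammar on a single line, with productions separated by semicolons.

Start → if | else then else | W Start; W → if then | else if

Nullable set = {W}.
ε ∉ L(G), so no ε-production is kept.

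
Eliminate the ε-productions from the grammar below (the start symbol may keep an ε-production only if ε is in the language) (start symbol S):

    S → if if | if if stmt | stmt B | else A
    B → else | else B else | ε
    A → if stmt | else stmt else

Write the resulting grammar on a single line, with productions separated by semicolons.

Nullable set = {B}.
ε ∉ L(G), so no ε-production is kept.
For each production, add variants omitting each subset of nullable occurrences: S → stmt B gives stmt B | stmt. B → else B else gives else B else | else else.

S → if if | if if stmt | stmt B | stmt | else A; B → else | else B else | else else; A → if stmt | else stmt else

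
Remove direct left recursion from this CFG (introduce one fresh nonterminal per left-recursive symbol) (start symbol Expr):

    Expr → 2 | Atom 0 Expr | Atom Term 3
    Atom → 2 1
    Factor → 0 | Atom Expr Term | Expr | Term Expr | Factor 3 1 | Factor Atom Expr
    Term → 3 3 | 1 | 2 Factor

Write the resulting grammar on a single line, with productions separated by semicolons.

Factor is directly left-recursive.
For Factor: α = {3 1, Atom Expr}, β = {0, Atom Expr Term, Expr, Term Expr}. Rewrite as Factor → β Factor1 and Factor1 → α Factor1 | ε.

Expr → 2 | Atom 0 Expr | Atom Term 3; Atom → 2 1; Factor → 0 Factor1 | Atom Expr Term Factor1 | Expr Factor1 | Term Expr Factor1; Term → 3 3 | 1 | 2 Factor; Factor1 → 3 1 Factor1 | Atom Expr Factor1 | epsilon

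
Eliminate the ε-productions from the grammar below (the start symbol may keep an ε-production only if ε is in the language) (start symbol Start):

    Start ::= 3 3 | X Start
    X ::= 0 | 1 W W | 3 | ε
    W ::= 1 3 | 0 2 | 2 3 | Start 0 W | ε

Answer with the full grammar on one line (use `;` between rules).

Start ::= 3 3 | X Start; X ::= 0 | 1 W W | 1 W | 1 | 3; W ::= 1 3 | 0 2 | 2 3 | Start 0 W | Start 0

The nullable symbols are {W, X}.
ε ∉ L(G), so no ε-production is kept.
Expand every rule over subsets of its nullable positions: X → 1 W W gives 1 W W | 1 W | 1. W → Start 0 W gives Start 0 W | Start 0.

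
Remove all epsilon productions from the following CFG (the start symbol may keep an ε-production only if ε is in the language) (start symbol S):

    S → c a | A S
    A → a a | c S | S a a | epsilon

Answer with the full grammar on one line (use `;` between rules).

Nullable set = {A}.
ε ∉ L(G), so no ε-production is kept.

S → c a | A S; A → a a | c S | S a a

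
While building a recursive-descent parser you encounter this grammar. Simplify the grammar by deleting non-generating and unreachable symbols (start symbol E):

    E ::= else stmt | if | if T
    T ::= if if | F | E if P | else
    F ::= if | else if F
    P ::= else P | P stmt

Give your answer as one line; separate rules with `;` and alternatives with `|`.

E ::= else stmt | if | if T; T ::= if if | F | else; F ::= if | else if F

Generating nonterminals: {E, F, T}.
Reachable from E after that: {E, F, T}.
Removed useless symbols: {P} and every production mentioning them.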